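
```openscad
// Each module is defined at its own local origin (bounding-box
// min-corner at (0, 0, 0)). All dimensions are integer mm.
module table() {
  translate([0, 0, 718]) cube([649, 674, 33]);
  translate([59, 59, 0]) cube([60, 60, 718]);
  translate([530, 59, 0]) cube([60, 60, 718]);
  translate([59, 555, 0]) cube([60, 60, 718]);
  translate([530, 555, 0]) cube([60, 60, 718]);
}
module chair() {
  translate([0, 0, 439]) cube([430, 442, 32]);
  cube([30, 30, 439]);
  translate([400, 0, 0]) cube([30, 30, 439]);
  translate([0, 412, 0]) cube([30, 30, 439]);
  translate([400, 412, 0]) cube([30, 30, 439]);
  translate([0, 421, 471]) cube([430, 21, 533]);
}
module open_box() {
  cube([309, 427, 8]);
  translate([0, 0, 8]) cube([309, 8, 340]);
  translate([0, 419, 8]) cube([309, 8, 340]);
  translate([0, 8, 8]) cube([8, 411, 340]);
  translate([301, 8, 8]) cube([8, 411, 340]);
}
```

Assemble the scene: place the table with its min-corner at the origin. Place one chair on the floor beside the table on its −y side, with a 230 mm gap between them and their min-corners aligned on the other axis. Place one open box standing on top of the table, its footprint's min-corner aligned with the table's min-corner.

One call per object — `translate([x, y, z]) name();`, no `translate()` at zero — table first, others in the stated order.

table();
translate([0, -672, 0]) chair();
translate([0, 0, 751]) open_box();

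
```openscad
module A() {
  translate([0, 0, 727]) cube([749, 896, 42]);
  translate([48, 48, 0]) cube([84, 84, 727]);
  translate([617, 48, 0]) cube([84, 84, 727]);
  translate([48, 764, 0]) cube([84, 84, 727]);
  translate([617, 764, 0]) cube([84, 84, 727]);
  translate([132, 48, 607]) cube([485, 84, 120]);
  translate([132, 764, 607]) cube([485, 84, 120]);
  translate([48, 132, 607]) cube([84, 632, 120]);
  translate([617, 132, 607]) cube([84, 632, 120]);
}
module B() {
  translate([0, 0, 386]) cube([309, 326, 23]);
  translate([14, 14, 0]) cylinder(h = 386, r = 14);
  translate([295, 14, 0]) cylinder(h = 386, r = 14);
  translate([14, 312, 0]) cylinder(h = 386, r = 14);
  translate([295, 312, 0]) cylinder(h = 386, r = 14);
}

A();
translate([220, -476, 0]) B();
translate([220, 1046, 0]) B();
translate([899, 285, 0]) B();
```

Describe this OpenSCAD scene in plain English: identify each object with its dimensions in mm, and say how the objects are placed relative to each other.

A is a table with a 749×896 mm rectangular top, 42 mm thick, top surface at z = 769 mm, supported by four 84×84 mm square legs, each inset 48 mm from the nearest pair of top edges, running from the floor. Four apron rails, 84 mm thick and 120 mm tall, run between adjacent legs with their top edges flush with the underside of the top and their outer faces flush with the legs' outer faces.

B is a simple wooden stool: a rectangular seat 309 mm (x) by 326 mm (y), 23 mm thick, top face at z = 409 mm, on four round legs, each 28 mm in diameter. The legs rest on z = 0, each leg's axis is inset half a diameter from the nearest pair of seat edges (so the leg's bounding box is flush with the corner).

Three stools sit around the table at the −y, +y, +x sides.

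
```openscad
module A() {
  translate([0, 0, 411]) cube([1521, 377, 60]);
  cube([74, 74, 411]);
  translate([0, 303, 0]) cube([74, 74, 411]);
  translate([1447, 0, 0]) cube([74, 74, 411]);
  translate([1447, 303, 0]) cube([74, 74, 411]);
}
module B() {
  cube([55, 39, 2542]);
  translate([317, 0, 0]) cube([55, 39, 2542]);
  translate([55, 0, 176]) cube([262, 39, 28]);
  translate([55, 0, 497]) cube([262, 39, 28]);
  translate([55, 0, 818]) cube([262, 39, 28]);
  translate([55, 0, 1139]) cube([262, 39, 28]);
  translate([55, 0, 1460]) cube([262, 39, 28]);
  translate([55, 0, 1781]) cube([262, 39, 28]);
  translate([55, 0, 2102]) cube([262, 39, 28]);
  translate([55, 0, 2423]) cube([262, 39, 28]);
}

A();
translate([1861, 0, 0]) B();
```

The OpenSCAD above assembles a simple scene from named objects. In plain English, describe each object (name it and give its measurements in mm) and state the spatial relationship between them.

A is a long wooden bench with a 1521 mm (x) × 377 mm (y) seat, 60 mm thick, its top surface 471 mm above the floor. Four 74 mm square legs at the seat corners, flush with the edges, run from z = 0 to the seat underside.

B is a wooden ladder with two side rails of 55×39 mm section and 2542 mm height, set 372 mm apart overall. Between them run 8 rectangular rungs (39 mm deep, 28 mm thick), front faces flush with the rails' −y face. The bottom of the first rung is 176 mm above the floor and each subsequent rung is 321 mm higher than the one below.

The ladder is on the floor beside the bench on its +x side.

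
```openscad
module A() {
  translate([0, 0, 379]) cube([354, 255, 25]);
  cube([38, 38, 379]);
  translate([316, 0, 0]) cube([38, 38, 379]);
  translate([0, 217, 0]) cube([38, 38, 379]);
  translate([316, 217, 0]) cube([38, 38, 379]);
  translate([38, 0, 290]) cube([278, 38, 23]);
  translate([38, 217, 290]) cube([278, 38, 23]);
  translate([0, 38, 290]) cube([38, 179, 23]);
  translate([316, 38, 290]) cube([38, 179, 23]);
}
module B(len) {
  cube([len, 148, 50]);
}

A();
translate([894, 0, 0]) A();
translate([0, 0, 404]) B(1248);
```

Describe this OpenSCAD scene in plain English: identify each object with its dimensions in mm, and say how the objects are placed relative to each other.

A is a simple wooden stool: a rectangular seat 354 mm (x) by 255 mm (y), 25 mm thick, top face at z = 404 mm, on four square legs, each 38×38 mm in cross-section. The legs rest on z = 0, each flush with a corner of the seat. Four stretchers, 38 mm wide and 23 mm tall, connect adjacent legs with their undersides at z = 290 mm, each running between the inner faces of the legs it joins and aligned with the legs' outer faces on the other axis.

B is a rectangular beam 1248 mm long (x), 148 mm deep (y), 50 mm thick (z).

The beam spans the tops of two stools placed 540 mm apart, resting at z = 404 mm.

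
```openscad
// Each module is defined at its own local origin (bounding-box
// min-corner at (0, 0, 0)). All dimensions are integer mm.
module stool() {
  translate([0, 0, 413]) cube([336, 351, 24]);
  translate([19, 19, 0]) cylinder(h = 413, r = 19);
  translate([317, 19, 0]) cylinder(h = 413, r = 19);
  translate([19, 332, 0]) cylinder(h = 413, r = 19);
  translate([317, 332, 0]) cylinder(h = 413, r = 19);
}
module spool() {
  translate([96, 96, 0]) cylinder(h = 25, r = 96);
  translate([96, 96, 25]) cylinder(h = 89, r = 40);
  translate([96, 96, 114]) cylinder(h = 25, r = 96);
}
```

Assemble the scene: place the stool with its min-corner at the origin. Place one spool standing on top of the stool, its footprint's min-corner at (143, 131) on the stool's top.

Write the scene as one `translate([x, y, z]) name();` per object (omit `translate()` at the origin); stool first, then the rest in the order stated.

stool();
translate([143, 131, 437]) spool();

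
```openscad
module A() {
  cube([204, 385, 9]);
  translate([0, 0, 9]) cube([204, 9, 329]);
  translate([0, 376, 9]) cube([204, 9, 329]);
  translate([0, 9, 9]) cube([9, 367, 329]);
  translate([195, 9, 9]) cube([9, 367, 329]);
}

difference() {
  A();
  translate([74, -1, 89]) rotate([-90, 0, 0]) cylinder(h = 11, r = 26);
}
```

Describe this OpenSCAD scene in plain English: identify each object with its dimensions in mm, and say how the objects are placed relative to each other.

A is an open-topped rectangular box: outside dimensions 204×385×338 mm, with a uniform wall and base thickness of 9 mm. The base is a full 204×385 slab on the floor; four walls sit on top of the base. The front and back walls (the −y and +y sides) span the full width; the two side walls fit between them.

The open box has a circular hole of radius 26 mm through its front wall, centred at (x = 74, z = 89).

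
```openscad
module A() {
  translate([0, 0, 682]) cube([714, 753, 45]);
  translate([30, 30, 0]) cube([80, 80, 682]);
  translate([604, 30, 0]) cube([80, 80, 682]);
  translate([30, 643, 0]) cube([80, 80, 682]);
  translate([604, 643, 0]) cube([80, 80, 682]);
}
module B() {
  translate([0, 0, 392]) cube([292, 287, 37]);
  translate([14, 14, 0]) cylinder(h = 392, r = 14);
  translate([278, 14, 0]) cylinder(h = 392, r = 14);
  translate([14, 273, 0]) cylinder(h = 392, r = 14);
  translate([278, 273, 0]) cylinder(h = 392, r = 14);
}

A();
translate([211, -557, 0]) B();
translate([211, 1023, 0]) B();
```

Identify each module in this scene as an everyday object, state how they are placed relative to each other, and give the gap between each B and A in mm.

A is a table. B is a stool. Two stools sit around the table at the −y, +y sides. The gap between each stool and the table is 270 mm.

Each stool's nearest face is 270 mm from the table's bounding box.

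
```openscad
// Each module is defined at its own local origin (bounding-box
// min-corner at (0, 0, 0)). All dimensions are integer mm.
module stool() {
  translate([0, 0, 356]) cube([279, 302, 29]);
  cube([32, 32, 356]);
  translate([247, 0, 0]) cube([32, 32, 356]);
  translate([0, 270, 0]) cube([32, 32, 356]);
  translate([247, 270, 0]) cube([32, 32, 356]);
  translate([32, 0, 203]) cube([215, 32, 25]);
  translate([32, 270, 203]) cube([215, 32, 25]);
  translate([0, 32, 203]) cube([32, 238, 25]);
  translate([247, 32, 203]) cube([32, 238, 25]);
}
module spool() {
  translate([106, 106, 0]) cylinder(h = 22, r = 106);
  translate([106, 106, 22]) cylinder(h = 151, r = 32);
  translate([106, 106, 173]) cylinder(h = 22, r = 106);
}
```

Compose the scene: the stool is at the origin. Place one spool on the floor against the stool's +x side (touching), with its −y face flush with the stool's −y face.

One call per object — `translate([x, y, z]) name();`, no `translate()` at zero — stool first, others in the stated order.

stool();
translate([279, 0, 0]) spool();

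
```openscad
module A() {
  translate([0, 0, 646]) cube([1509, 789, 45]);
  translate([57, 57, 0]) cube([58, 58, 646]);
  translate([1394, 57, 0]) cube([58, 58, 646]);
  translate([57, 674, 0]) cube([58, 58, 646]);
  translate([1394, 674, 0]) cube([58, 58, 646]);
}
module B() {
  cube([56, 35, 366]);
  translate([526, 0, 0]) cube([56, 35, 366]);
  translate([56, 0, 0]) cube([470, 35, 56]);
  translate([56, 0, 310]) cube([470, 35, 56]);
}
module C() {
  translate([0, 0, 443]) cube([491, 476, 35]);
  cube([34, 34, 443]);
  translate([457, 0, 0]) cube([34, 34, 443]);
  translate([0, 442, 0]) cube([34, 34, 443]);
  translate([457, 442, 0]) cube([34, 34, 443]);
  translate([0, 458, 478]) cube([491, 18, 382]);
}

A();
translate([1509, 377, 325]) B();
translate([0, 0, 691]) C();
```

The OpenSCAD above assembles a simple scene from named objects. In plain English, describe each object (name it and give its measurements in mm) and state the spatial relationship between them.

A is a table: top 1509 mm (x) × 789 mm (y), 45 mm thick, upper face at z = 691 mm, on four 58×58 mm square legs, each inset 57 mm from the nearest pair of top edges, running from z = 0 to the bottom of the top.

B is a rectangular picture frame lying in the x–z plane (depth along y). The opening is 470 mm wide (x) by 254 mm tall (z), surrounded by a border 56 mm wide on all four sides. The frame is 35 mm deep and is made of two full-height vertical stiles with two horizontal rails fitted between them.

C is a chair. The seat is a 491×476×35 mm slab with its top at z = 478 mm, on four 34×34 mm corner legs (flush with the seat edges, standing on z = 0). A flat backrest 18 mm thick, 382 mm tall, spans the full seat width and rises from the seat top along its +y edge, rear face flush with the rear of the seat.

The picture frame is beside the table with their tops flush at z = 691. The chair is on top of the table.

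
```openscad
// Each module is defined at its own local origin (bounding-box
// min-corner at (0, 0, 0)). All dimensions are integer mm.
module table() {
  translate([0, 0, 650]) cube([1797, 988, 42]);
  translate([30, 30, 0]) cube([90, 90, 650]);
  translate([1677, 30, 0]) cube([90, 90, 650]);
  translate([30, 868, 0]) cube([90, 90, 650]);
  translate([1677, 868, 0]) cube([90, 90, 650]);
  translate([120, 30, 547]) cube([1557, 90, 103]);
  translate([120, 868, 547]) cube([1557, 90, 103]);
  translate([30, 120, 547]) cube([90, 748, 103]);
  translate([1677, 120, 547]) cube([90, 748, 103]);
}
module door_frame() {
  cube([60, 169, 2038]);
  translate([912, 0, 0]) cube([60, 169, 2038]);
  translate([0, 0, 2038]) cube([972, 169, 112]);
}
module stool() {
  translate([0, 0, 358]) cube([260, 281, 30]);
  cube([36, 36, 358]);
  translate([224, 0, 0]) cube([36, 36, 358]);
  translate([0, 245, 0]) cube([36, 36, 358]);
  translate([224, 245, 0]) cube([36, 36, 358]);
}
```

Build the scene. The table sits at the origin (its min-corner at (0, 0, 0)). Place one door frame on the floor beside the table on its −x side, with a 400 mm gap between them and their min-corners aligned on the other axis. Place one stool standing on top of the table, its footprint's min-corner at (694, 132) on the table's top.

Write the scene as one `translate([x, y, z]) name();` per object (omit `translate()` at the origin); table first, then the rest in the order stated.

table();
translate([-1372, 0, 0]) door_frame();
translate([694, 132, 692]) stool();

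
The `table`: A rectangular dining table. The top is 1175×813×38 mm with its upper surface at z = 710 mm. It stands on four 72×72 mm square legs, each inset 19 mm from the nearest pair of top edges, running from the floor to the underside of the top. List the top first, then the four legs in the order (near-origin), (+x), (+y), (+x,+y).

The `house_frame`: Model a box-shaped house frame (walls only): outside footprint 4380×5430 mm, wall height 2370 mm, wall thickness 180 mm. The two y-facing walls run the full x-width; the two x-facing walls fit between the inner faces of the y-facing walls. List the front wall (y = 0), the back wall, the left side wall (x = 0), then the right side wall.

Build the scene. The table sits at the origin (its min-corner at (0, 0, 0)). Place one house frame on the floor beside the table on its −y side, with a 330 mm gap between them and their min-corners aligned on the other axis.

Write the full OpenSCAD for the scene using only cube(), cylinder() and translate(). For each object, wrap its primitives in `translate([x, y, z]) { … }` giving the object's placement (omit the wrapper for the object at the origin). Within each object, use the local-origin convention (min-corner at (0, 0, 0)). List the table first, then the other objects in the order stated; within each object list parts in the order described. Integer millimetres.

translate([0, 0, 672]) cube([1175, 813, 38]);
translate([19, 19, 0]) cube([72, 72, 672]);
translate([1084, 19, 0]) cube([72, 72, 672]);
translate([19, 722, 0]) cube([72, 72, 672]);
translate([1084, 722, 0]) cube([72, 72, 672]);
translate([0, -5760, 0]) {
  cube([4380, 180, 2370]);
  translate([0, 5250, 0]) cube([4380, 180, 2370]);
  translate([0, 180, 0]) cube([180, 5070, 2370]);
  translate([4200, 180, 0]) cube([180, 5070, 2370]);
}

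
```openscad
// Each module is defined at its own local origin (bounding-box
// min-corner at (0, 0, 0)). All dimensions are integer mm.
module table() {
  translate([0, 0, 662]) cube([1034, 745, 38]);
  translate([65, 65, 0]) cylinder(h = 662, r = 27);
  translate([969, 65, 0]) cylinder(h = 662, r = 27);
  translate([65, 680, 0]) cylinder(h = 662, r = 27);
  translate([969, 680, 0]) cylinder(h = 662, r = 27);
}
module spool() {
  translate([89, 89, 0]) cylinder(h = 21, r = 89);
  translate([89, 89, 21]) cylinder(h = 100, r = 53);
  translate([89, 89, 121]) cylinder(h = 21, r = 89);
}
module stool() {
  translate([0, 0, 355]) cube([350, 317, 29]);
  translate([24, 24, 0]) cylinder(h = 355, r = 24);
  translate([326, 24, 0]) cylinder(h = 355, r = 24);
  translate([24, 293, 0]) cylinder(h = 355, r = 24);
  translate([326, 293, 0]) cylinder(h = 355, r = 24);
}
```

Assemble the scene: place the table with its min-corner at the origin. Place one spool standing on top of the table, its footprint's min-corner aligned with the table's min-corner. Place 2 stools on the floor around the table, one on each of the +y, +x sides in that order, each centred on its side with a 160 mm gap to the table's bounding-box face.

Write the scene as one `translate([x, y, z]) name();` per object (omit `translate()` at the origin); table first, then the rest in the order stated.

table();
translate([0, 0, 700]) spool();
translate([342, 905, 0]) stool();
translate([1194, 214, 0]) stool();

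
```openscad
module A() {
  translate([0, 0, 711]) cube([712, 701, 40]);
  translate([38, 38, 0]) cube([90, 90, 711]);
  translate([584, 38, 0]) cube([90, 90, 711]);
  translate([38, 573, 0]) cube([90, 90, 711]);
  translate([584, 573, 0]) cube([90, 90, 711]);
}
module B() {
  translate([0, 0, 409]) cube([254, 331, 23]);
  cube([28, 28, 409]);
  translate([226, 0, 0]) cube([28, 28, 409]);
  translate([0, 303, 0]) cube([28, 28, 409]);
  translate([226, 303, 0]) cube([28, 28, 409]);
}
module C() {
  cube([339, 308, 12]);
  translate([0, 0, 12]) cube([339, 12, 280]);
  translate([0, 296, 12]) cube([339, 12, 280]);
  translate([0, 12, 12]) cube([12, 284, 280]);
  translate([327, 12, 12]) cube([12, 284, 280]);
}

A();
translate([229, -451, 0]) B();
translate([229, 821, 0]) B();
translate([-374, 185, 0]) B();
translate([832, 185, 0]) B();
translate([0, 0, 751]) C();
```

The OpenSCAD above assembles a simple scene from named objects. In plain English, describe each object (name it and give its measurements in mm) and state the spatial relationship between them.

A is a table: top 712 mm (x) × 701 mm (y), 40 mm thick, upper face at z = 751 mm, on four 90×90 mm square legs, each inset 38 mm from the nearest pair of top edges, running from z = 0 to the bottom of the top.

B is a simple wooden stool: a rectangular seat 254 mm (x) by 331 mm (y), 23 mm thick, top face at z = 432 mm, on four square legs, each 28×28 mm in cross-section. The legs rest on z = 0, each flush with a corner of the seat.

C is an open-topped rectangular box: outside dimensions 339×308×292 mm, with a uniform wall and base thickness of 12 mm. The base is a full 339×308 slab on the floor; four walls sit on top of the base. The front and back walls (the −y and +y sides) span the full width; the two side walls fit between them.

Four stools sit around the table at the −y, +y, −x, +x sides. The open box is on top of the table.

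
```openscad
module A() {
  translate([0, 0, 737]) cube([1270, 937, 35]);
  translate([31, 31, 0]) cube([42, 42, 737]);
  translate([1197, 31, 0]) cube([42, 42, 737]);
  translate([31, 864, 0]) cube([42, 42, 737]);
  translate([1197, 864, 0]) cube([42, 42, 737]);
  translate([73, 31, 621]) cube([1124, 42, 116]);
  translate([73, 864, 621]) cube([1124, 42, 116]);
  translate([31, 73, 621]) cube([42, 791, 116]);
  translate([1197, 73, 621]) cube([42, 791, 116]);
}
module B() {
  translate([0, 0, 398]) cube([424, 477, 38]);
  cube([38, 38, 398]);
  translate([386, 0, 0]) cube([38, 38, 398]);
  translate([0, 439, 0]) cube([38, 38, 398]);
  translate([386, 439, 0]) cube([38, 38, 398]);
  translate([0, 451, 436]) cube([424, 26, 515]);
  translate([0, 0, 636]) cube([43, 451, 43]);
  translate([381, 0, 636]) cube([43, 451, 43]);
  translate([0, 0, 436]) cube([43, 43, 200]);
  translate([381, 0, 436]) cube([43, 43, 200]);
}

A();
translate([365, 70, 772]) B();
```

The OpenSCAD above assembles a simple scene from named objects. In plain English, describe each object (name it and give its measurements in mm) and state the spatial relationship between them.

A is a table with a 1270×937 mm rectangular top, 35 mm thick, top surface at z = 772 mm, supported by four 42×42 mm square legs, each inset 31 mm from the nearest pair of top edges, running from the floor. Four apron rails, 42 mm thick and 116 mm tall, run between adjacent legs with their top edges flush with the underside of the top and their outer faces flush with the legs' outer faces.

B is a chair. The seat is a 424×477×38 mm slab with its top at z = 436 mm, on four 38×38 mm corner legs (flush with the seat edges, standing on z = 0). A flat backrest 26 mm thick, 515 mm tall, spans the full seat width and rises from the seat top along its +y edge, rear face flush with the rear of the seat. Two armrests of 43×43 mm section run along each side from the seat's front edge to the front of the backrest, top faces 243 mm above the seat top and outer faces flush with the seat's x-edges; a 43×43 mm post under the front of each armrest stands on the seat at the front corner.

The chair is on top of the table.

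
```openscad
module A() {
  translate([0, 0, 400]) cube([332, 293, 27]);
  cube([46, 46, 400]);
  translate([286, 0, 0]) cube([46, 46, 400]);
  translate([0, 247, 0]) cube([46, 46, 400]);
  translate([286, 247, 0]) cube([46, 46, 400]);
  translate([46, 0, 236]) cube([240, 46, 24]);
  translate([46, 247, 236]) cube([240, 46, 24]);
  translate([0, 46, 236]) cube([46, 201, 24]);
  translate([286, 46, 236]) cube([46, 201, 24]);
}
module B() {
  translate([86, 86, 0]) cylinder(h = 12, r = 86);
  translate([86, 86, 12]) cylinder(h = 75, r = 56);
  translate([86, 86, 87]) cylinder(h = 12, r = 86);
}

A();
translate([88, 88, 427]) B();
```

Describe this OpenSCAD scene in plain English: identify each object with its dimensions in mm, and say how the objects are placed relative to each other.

A is a four-legged stool. The seat is 332×293 mm, 27 mm thick, top at z = 427 mm. It stands on four square legs, each 46×46 mm in cross-section, from z = 0 to the seat underside, each flush with a corner of the seat. Four stretchers, 46 mm wide and 24 mm tall, connect adjacent legs with their undersides at z = 236 mm, each running between the inner faces of the legs it joins and aligned with the legs' outer faces on the other axis.

B is a spool: two coaxial disc flanges of radius 86 mm and thickness 12 mm, joined by a core cylinder of radius 56 mm and height 75 mm. The lower flange rests on z = 0 and the three cylinders share a vertical axis.

The spool is on top of the stool.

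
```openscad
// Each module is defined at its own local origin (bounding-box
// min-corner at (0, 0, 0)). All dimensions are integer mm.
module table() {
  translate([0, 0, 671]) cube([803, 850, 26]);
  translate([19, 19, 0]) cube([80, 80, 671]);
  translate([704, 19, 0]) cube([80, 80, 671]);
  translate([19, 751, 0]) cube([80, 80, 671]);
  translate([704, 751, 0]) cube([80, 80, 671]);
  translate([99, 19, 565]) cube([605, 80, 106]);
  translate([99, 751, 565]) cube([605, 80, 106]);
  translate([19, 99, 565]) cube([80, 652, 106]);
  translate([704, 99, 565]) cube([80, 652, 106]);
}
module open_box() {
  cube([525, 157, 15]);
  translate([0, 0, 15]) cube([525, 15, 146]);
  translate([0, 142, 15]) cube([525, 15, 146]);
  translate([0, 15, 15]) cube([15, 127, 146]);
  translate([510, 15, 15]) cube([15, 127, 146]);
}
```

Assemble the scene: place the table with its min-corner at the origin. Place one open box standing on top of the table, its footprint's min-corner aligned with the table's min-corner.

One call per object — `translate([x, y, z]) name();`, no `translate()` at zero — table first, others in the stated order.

table();
translate([0, 0, 697]) open_box();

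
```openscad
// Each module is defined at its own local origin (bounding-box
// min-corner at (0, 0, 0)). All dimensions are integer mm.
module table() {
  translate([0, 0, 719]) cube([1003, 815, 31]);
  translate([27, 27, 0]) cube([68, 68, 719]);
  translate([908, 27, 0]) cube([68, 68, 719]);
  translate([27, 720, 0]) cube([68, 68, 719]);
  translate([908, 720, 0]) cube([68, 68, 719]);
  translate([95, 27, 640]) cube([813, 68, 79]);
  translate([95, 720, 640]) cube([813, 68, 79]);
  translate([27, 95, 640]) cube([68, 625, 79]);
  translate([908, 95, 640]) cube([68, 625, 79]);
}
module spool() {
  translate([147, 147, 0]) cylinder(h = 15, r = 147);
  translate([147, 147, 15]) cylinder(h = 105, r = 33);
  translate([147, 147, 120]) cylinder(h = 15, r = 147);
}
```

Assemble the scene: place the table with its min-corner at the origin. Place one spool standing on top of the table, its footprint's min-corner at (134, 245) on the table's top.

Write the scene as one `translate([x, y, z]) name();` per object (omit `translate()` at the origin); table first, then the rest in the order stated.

table();
translate([134, 245, 750]) spool();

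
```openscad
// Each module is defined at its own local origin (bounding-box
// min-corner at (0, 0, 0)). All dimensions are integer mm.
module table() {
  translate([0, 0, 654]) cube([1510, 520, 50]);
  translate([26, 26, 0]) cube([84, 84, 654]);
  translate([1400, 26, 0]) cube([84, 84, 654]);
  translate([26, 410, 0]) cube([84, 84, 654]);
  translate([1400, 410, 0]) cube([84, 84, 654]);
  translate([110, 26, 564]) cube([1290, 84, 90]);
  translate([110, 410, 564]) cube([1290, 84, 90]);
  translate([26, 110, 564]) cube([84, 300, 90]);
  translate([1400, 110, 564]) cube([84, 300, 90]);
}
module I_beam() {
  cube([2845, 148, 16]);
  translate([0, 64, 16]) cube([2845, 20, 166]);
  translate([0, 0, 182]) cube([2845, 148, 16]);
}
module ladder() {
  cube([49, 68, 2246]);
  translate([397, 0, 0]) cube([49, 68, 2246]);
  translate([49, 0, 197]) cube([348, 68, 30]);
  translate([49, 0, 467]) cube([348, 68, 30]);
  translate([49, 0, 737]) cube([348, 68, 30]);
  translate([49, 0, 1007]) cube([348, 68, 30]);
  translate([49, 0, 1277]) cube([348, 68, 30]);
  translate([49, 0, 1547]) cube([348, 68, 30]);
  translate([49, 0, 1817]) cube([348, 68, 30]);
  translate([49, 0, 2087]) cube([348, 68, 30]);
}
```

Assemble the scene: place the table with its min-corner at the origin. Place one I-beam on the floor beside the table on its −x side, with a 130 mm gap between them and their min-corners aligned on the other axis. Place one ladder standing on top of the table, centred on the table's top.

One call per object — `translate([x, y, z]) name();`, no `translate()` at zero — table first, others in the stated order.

table();
translate([-2975, 0, 0]) I_beam();
translate([532, 226, 704]) ladder();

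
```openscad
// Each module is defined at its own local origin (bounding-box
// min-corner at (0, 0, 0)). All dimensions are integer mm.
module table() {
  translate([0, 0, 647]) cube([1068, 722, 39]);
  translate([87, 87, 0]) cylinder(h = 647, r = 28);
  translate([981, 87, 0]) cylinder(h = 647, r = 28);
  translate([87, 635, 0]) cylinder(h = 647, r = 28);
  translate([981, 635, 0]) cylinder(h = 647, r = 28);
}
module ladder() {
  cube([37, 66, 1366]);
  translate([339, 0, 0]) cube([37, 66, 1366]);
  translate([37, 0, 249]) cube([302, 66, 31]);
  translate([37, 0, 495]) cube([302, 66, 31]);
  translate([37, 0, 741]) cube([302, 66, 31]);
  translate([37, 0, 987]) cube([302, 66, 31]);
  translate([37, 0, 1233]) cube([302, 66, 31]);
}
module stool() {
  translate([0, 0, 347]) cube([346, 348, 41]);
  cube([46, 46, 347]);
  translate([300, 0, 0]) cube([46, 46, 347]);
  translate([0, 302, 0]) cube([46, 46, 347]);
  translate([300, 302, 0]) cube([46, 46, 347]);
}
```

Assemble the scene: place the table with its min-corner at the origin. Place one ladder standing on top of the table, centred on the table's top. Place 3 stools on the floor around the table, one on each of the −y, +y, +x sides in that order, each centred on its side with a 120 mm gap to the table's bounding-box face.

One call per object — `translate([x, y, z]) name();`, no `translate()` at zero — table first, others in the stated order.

table();
translate([346, 328, 686]) ladder();
translate([361, -468, 0]) stool();
translate([361, 842, 0]) stool();
translate([1188, 187, 0]) stool();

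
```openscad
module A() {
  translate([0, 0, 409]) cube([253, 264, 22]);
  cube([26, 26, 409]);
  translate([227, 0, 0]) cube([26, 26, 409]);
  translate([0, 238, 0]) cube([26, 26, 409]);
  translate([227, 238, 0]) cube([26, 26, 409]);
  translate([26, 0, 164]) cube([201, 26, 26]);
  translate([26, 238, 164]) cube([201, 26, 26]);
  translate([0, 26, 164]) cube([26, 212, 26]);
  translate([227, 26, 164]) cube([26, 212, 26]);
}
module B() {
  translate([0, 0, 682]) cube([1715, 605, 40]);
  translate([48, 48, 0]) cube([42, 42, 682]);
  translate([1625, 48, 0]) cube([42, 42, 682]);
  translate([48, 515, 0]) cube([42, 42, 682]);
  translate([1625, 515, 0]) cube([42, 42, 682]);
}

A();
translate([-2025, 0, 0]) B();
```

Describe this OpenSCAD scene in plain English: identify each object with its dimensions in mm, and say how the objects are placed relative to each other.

A is a four-legged stool. The seat is a 253×264×22 mm slab whose top surface is at z = 431 mm; four square legs, each 26×26 mm in cross-section, run from the floor (z = 0) to the underside of the seat, each flush with a corner of the seat. Four stretchers, 26 mm wide and 26 mm tall, connect adjacent legs with their undersides at z = 164 mm, each running between the inner faces of the legs it joins and aligned with the legs' outer faces on the other axis.

B is a table with a 1715×605 mm rectangular top, 40 mm thick, top surface at z = 722 mm, supported by four 42×42 mm square legs, each inset 48 mm from the nearest pair of top edges, running from the floor.

The table is on the floor beside the stool on its −x side.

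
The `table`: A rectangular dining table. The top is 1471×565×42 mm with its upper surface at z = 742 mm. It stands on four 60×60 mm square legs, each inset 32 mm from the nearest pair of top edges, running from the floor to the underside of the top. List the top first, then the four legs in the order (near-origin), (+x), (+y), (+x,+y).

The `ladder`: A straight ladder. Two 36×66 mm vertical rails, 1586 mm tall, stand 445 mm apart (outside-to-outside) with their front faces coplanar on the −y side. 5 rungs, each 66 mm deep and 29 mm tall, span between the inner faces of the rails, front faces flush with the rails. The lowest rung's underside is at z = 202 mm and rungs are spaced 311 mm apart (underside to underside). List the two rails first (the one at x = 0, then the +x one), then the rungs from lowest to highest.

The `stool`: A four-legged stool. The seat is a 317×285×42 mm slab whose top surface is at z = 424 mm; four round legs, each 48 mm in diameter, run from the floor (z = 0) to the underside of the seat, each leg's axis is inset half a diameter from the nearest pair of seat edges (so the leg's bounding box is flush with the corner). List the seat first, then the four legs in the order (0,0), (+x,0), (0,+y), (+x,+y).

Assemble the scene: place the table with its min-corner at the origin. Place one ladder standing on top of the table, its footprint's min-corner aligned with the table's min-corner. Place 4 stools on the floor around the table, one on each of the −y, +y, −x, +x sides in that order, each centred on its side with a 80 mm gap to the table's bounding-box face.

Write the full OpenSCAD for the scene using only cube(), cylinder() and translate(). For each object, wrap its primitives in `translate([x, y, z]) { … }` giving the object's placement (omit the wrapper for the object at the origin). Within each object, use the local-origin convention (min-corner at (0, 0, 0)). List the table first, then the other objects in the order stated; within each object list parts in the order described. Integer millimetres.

translate([0, 0, 700]) cube([1471, 565, 42]);
translate([32, 32, 0]) cube([60, 60, 700]);
translate([1379, 32, 0]) cube([60, 60, 700]);
translate([32, 473, 0]) cube([60, 60, 700]);
translate([1379, 473, 0]) cube([60, 60, 700]);
translate([0, 0, 742]) {
  cube([36, 66, 1586]);
  translate([409, 0, 0]) cube([36, 66, 1586]);
  translate([36, 0, 202]) cube([373, 66, 29]);
  translate([36, 0, 513]) cube([373, 66, 29]);
  translate([36, 0, 824]) cube([373, 66, 29]);
  translate([36, 0, 1135]) cube([373, 66, 29]);
  translate([36, 0, 1446]) cube([373, 66, 29]);
}
translate([577, -365, 0]) {
  translate([0, 0, 382]) cube([317, 285, 42]);
  translate([24, 24, 0]) cylinder(h = 382, r = 24);
  translate([293, 24, 0]) cylinder(h = 382, r = 24);
  translate([24, 261, 0]) cylinder(h = 382, r = 24);
  translate([293, 261, 0]) cylinder(h = 382, r = 24);
}
translate([577, 645, 0]) {
  translate([0, 0, 382]) cube([317, 285, 42]);
  translate([24, 24, 0]) cylinder(h = 382, r = 24);
  translate([293, 24, 0]) cylinder(h = 382, r = 24);
  translate([24, 261, 0]) cylinder(h = 382, r = 24);
  translate([293, 261, 0]) cylinder(h = 382, r = 24);
}
translate([-397, 140, 0]) {
  translate([0, 0, 382]) cube([317, 285, 42]);
  translate([24, 24, 0]) cylinder(h = 382, r = 24);
  translate([293, 24, 0]) cylinder(h = 382, r = 24);
  translate([24, 261, 0]) cylinder(h = 382, r = 24);
  translate([293, 261, 0]) cylinder(h = 382, r = 24);
}
translate([1551, 140, 0]) {
  translate([0, 0, 382]) cube([317, 285, 42]);
  translate([24, 24, 0]) cylinder(h = 382, r = 24);
  translate([293, 24, 0]) cylinder(h = 382, r = 24);
  translate([24, 261, 0]) cylinder(h = 382, r = 24);
  translate([293, 261, 0]) cylinder(h = 382, r = 24);
}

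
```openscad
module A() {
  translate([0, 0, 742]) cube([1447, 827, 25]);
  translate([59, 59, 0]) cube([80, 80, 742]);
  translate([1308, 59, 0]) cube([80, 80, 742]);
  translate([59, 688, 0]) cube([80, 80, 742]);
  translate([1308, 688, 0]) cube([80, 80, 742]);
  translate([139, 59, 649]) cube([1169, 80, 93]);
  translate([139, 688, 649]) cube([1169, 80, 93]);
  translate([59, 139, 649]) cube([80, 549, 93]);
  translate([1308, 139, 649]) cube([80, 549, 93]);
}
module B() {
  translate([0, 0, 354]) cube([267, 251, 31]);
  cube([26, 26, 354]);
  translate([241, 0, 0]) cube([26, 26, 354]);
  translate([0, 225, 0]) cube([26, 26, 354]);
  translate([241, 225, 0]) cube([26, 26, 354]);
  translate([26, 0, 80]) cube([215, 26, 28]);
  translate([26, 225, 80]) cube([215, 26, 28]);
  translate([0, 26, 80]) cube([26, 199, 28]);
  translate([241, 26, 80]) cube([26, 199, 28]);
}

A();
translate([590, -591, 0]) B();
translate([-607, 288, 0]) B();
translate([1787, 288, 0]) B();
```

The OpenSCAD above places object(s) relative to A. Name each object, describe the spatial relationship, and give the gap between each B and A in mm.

Each stool's nearest face is 340 mm from the table's bounding box.

A is a table. B is a stool. Three stools sit around the table at the −y, −x, +x sides. The gap between each stool and the table is 340 mm.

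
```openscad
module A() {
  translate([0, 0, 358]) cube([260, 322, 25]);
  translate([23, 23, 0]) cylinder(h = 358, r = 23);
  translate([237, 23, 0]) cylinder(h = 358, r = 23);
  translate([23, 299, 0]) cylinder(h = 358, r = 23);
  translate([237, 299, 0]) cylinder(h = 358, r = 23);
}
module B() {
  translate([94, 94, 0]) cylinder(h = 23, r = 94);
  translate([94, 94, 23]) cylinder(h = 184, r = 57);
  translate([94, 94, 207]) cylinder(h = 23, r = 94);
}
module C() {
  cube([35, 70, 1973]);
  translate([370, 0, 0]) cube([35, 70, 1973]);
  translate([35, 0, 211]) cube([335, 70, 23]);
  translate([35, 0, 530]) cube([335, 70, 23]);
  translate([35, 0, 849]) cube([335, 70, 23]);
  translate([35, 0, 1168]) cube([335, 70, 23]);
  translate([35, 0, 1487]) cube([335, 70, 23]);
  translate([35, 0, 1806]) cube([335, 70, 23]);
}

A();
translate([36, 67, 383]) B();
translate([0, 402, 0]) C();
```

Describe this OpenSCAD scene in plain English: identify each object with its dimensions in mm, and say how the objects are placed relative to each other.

A is a four-legged stool. The seat is 260×322 mm, 25 mm thick, top at z = 383 mm. It stands on four round legs, each 46 mm in diameter, from z = 0 to the seat underside, each leg's axis is inset half a diameter from the nearest pair of seat edges (so the leg's bounding box is flush with the corner).

B is a spool: two coaxial disc flanges of radius 94 mm and thickness 23 mm, joined by a core cylinder of radius 57 mm and height 184 mm. The lower flange rests on z = 0 and the three cylinders share a vertical axis.

C is a wooden ladder with two side rails of 35×70 mm section and 1973 mm height, set 405 mm apart overall. Between them run 6 rectangular rungs (70 mm deep, 23 mm thick), front faces flush with the rails' −y face. The bottom of the first rung is 211 mm above the floor and each subsequent rung is 319 mm higher than the one below.

The spool is on top of the stool, centred. The ladder is on the floor beside the stool on its +y side.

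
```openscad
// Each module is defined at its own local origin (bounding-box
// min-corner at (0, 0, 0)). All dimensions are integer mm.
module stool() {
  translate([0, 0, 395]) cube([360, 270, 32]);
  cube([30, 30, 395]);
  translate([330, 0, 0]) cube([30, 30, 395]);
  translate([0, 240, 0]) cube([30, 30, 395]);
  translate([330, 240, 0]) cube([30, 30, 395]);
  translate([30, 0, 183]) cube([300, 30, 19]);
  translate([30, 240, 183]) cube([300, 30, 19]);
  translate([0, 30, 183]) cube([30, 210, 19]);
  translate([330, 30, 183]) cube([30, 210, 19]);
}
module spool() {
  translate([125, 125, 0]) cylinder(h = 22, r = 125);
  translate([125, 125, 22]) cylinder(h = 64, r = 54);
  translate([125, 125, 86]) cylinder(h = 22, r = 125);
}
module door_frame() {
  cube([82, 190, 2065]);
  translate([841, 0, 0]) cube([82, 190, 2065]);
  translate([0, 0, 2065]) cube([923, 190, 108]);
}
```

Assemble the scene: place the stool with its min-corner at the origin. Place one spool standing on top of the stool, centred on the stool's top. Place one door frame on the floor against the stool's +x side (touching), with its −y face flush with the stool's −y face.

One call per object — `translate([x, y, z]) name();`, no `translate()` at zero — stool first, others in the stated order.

stool();
translate([55, 10, 427]) spool();
translate([360, 0, 0]) door_frame();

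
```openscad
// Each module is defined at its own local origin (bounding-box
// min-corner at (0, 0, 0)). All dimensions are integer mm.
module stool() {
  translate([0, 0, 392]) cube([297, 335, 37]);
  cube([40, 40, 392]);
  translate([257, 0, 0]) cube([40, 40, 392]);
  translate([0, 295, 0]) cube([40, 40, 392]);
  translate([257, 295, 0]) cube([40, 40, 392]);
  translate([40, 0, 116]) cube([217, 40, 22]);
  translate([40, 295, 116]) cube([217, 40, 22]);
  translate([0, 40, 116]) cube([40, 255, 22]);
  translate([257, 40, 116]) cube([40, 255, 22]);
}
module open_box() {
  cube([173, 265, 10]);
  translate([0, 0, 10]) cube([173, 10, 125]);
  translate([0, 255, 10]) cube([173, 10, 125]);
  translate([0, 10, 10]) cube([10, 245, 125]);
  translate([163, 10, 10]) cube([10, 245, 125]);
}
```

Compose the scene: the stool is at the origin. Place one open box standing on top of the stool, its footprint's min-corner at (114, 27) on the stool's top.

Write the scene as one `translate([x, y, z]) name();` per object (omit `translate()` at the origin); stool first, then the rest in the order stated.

stool();
translate([114, 27, 429]) open_box();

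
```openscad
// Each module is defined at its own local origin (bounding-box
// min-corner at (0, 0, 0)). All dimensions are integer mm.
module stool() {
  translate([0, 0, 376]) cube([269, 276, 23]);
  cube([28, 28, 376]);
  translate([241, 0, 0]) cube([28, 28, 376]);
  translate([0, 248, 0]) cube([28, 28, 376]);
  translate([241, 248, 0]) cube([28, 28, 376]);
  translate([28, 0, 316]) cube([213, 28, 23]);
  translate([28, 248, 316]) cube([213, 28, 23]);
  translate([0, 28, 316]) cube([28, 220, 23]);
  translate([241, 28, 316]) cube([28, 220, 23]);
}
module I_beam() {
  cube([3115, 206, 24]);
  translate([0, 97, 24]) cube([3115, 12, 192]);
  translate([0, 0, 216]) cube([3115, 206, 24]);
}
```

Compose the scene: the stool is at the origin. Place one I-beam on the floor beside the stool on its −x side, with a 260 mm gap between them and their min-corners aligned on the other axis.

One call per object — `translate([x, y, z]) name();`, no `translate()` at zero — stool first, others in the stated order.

stool();
translate([-3375, 0, 0]) I_beam();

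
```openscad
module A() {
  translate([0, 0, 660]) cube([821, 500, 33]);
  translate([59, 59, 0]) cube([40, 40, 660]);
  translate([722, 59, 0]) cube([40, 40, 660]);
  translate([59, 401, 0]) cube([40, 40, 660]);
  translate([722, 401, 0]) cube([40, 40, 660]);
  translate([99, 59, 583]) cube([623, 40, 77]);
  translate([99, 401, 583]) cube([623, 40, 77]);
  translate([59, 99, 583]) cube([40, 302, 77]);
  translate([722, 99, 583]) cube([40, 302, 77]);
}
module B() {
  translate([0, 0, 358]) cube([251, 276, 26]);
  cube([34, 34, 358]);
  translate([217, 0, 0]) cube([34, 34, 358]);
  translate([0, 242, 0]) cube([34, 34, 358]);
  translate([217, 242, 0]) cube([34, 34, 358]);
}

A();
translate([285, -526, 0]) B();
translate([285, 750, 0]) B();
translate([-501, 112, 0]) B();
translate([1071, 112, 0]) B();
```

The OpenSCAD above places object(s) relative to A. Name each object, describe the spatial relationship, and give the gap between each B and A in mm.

A is a table. B is a stool. Four stools sit around the table at the −y, +y, −x, +x sides. The gap between each stool and the table is 250 mm.

Each stool's nearest face is 250 mm from the table's bounding box.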